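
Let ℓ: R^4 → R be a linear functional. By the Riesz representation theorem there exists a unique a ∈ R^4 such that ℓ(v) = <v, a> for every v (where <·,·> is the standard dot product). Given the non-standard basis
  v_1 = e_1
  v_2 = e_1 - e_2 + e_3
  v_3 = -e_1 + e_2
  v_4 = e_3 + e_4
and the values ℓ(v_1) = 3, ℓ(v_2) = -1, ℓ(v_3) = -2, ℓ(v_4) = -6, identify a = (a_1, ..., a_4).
a = (3, 1, -3, -3)

Write a = (a_1, ..., a_4) in the standard basis. For each basis vector v_i, ℓ(v_i) = <v_i, a> is a linear equation in the a_j's. Collect the n equations into a matrix system V a = ℓ, where row i of V is v_i (expressed in the standard basis). Since V is invertible (lower-triangular with 1s on the diagonal, up to permutation), solve by back-substitution:
  V =
[[1, 0, 0, 0],
 [1, -1, 1, 0],
 [-1, 1, 0, 0],
 [0, 0, 1, 1]]
  V a = (3, -1, -2, -6)
Solving gives a = (3, 1, -3, -3).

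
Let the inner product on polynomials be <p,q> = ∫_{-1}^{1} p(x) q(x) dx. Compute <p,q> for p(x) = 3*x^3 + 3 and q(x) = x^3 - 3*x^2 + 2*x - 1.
<p,q> = -306/35

Expand the product: p(x)·q(x) = 3*x^6 - 9*x^5 + 6*x^4 - 9*x^2 + 6*x - 3.
∫_{-1}^{1} of each monomial x^k gives [2/(k+1) if k even, 0 if k odd]. Integrating term-by-term (or equivalently evaluating the antiderivative F(x) = 3*x^7/7 - 3*x^6/2 + 6*x^5/5 - 3*x^3 + 3*x^2 - 3*x at the endpoints):
  F(1) − F(−1) = -201/70 − (411/70) = -306/35.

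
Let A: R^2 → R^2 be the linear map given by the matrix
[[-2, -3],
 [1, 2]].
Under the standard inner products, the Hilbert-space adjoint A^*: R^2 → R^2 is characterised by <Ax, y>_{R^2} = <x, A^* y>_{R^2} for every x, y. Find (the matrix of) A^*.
A^* = A^T =
[[-2, 1],
 [-3, 2]]

For real matrices with standard dot products, the defining identity <Ax, y> = <x, A^* y> gives (Ax)^T y = x^T (A^*) y, i.e. x^T A^T y = x^T (A^*) y. Since this holds for all x, y, we must have A^* = A^T. Therefore
A^* =
[[-2, 1],
 [-3, 2]].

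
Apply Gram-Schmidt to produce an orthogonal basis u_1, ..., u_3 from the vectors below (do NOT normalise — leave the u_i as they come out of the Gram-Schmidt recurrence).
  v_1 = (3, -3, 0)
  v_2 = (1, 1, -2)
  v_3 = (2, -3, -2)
Orthogonal basis:
  u_1 = (3, -3, 0)
  u_2 = (1, 1, -2)
  u_3 = (-1, -1, -1)

Apply the Gram-Schmidt recurrence
  u_1 = v_1
  u_i = v_i − Σ_{j<i} ((v_i · u_j) / (u_j · u_j)) · u_j.

Step by step this gives:
  u_1 = (3, -3, 0)
  u_2 = (1, 1, -2)
  u_3 = (-1, -1, -1)

Orthogonality check:
  u_2 · u_1 = 0 (should be 0)
  u_3 · u_1 = 0 (should be 0)
  u_3 · u_2 = 0 (should be 0)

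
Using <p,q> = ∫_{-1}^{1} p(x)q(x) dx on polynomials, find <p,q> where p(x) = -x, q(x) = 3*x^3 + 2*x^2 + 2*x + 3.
<p,q> = -38/15

Expand the product: p(x)·q(x) = -3*x^4 - 2*x^3 - 2*x^2 - 3*x.
∫_{-1}^{1} of each monomial x^k gives [2/(k+1) if k even, 0 if k odd]. Integrating term-by-term (or equivalently evaluating the antiderivative F(x) = -3*x^5/5 - x^4/2 - 2*x^3/3 - 3*x^2/2 at the endpoints):
  F(1) − F(−1) = -49/15 − (-11/15) = -38/15.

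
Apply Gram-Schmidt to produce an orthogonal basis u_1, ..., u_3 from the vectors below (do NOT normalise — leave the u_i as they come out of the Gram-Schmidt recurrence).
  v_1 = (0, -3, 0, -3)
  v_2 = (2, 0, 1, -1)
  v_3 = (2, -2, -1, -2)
Orthogonal basis:
  u_1 = (0, -3, 0, -3)
  u_2 = (2, 1/2, 1, -1/2)
  u_3 = (10/11, -3/11, -17/11, 3/11)

Apply the Gram-Schmidt recurrence
  u_1 = v_1
  u_i = v_i − Σ_{j<i} ((v_i · u_j) / (u_j · u_j)) · u_j.

Step by step this gives:
  u_1 = (0, -3, 0, -3)
  u_2 = (2, 1/2, 1, -1/2)
  u_3 = (10/11, -3/11, -17/11, 3/11)

Orthogonality check:
  u_2 · u_1 = 0 (should be 0)
  u_3 · u_1 = 0 (should be 0)
  u_3 · u_2 = 0 (should be 0)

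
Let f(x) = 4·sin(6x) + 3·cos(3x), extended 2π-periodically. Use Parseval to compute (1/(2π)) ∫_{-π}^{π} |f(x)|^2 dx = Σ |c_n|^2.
Σ |c_n|^2 = 25/2

Expand |f|^2 and use orthogonality of {sin(nx), cos(mx)} on [-π, π]:
  ∫_{-π}^{π} sin(nx)^2 dx = π, ∫ cos(mx)^2 dx = π, and cross terms integrate to 0.
So ∫_{-π}^{π} f(x)^2 dx = 4^2 · π + 3^2 · π = (16 + 9)π.
Divide by 2π: (16 + 9)/2 = 25/2.
By Parseval, this equals Σ |c_n|^2.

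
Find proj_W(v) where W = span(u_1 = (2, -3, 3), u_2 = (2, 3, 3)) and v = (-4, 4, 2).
proj_W(v) = (-4/13, 4, -6/13)

Set up U = [u_1 | ... | u_2] ∈ R^(3×2). The projector onto W = col(U) is P = U (U^T U)^(-1) U^T.
Compute U^T U =
  [22, 4]
  [4, 22],
and U^T v = (-14, 10).
Solve U^T U · c = U^T v for the coefficients: c = (-29/39, 23/39). The projection is proj_W(v) = U c.
Check: (v - proj_W(v)) · u_1 = 0  (should be 0).
Check: (v - proj_W(v)) · u_2 = 0  (should be 0).
Result: proj_W(v) = (-4/13, 4, -6/13).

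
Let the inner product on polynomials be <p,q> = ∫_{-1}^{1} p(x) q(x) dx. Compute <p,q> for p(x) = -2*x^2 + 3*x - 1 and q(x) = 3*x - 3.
<p,q> = 16

Expand the product: p(x)·q(x) = -6*x^3 + 15*x^2 - 12*x + 3.
∫_{-1}^{1} of each monomial x^k gives [2/(k+1) if k even, 0 if k odd]. Integrating term-by-term (or equivalently evaluating the antiderivative F(x) = -3*x^4/2 + 5*x^3 - 6*x^2 + 3*x at the endpoints):
  F(1) − F(−1) = 1/2 − (-31/2) = 16.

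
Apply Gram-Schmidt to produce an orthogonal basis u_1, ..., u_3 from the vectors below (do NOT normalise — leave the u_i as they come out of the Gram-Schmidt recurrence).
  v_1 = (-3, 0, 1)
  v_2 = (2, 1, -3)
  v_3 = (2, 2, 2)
Orthogonal basis:
  u_1 = (-3, 0, 1)
  u_2 = (-7/10, 1, -21/10)
  u_3 = (22/59, 154/59, 66/59)

Apply the Gram-Schmidt recurrence
  u_1 = v_1
  u_i = v_i − Σ_{j<i} ((v_i · u_j) / (u_j · u_j)) · u_j.

Step by step this gives:
  u_1 = (-3, 0, 1)
  u_2 = (-7/10, 1, -21/10)
  u_3 = (22/59, 154/59, 66/59)

Orthogonality check:
  u_2 · u_1 = 0 (should be 0)
  u_3 · u_1 = 0 (should be 0)
  u_3 · u_2 = 0 (should be 0)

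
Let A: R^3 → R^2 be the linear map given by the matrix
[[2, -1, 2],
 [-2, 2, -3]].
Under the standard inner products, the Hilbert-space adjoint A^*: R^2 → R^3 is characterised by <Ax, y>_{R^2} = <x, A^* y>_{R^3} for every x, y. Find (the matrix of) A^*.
A^* = A^T =
[[2, -2],
 [-1, 2],
 [2, -3]]

For real matrices with standard dot products, the defining identity <Ax, y> = <x, A^* y> gives (Ax)^T y = x^T (A^*) y, i.e. x^T A^T y = x^T (A^*) y. Since this holds for all x, y, we must have A^* = A^T. Therefore
A^* =
[[2, -2],
 [-1, 2],
 [2, -3]].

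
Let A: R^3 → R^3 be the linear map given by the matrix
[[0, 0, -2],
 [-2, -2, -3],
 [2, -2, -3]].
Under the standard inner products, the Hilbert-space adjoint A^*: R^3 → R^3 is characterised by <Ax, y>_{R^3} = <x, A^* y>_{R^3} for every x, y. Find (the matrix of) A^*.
A^* = A^T =
[[0, -2, 2],
 [0, -2, -2],
 [-2, -3, -3]]

For real matrices with standard dot products, the defining identity <Ax, y> = <x, A^* y> gives (Ax)^T y = x^T (A^*) y, i.e. x^T A^T y = x^T (A^*) y. Since this holds for all x, y, we must have A^* = A^T. Therefore
A^* =
[[0, -2, 2],
 [0, -2, -2],
 [-2, -3, -3]].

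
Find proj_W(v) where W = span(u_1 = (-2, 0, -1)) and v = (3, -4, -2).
proj_W(v) = (8/5, 0, 4/5)

Set up U = [u_1 | ... | u_1] ∈ R^(3×1). The projector onto W = col(U) is P = U (U^T U)^(-1) U^T.
Compute U^T U =
  [5],
and U^T v = (-4).
Solve U^T U · c = U^T v for the coefficients: c = (-4/5). The projection is proj_W(v) = U c.
Check: (v - proj_W(v)) · u_1 = 0  (should be 0).
Result: proj_W(v) = (8/5, 0, 4/5).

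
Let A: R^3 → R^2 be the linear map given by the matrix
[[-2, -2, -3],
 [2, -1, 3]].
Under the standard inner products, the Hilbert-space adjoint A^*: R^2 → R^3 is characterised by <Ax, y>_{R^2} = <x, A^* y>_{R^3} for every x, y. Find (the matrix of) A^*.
A^* = A^T =
[[-2, 2],
 [-2, -1],
 [-3, 3]]

For real matrices with standard dot products, the defining identity <Ax, y> = <x, A^* y> gives (Ax)^T y = x^T (A^*) y, i.e. x^T A^T y = x^T (A^*) y. Since this holds for all x, y, we must have A^* = A^T. Therefore
A^* =
[[-2, 2],
 [-2, -1],
 [-3, 3]].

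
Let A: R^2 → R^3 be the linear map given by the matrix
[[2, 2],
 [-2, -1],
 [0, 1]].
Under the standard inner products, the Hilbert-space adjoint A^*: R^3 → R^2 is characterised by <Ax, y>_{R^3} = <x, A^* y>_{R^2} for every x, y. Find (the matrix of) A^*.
A^* = A^T =
[[2, -2, 0],
 [2, -1, 1]]

For real matrices with standard dot products, the defining identity <Ax, y> = <x, A^* y> gives (Ax)^T y = x^T (A^*) y, i.e. x^T A^T y = x^T (A^*) y. Since this holds for all x, y, we must have A^* = A^T. Therefore
A^* =
[[2, -2, 0],
 [2, -1, 1]].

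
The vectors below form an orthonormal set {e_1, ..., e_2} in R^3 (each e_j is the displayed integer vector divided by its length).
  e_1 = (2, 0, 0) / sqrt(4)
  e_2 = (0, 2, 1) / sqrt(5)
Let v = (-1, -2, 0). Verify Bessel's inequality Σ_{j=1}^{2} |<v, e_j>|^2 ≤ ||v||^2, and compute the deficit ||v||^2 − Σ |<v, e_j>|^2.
Σ |<v, e_j>|^2 = 21/5; ||v||^2 = 5; deficit = 4/5

Write each e_j = u_j / sqrt(<u_j, u_j>) where u_j is the displayed integer vector. Then <v, e_j> = <v, u_j> / sqrt(<u_j, u_j>), so |<v, e_j>|^2 = <v, u_j>^2 / <u_j, u_j>.
Coefficients: <v, e_1> = -2/sqrt(4), <v, e_2> = -4/sqrt(5).
Square and sum: Σ |<v, e_j>|^2 = 21/5.
Compute ||v||^2 = v·v = 5.
Deficit = 5 − 21/5 = 4/5 ≥ 0, confirming Bessel's inequality. (The deficit equals ||v − Σ <v,e_j> e_j||^2, the squared distance from v to span{e_j}.)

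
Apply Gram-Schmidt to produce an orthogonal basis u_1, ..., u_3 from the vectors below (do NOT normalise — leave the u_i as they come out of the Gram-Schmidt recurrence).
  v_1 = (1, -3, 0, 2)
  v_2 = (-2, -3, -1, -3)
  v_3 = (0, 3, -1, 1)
Orthogonal basis:
  u_1 = (1, -3, 0, 2)
  u_2 = (-29/14, -39/14, -1, -22/7)
  u_3 = (-48/107, 24/107, -156/107, 60/107)

Apply the Gram-Schmidt recurrence
  u_1 = v_1
  u_i = v_i − Σ_{j<i} ((v_i · u_j) / (u_j · u_j)) · u_j.

Step by step this gives:
  u_1 = (1, -3, 0, 2)
  u_2 = (-29/14, -39/14, -1, -22/7)
  u_3 = (-48/107, 24/107, -156/107, 60/107)

Orthogonality check:
  u_2 · u_1 = 0 (should be 0)
  u_3 · u_1 = 0 (should be 0)
  u_3 · u_2 = 0 (should be 0)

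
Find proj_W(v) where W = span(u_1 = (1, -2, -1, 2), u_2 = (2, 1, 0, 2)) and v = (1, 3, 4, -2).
proj_W(v) = (3/74, 152/37, 121/74, -59/37)

Set up U = [u_1 | ... | u_2] ∈ R^(4×2). The projector onto W = col(U) is P = U (U^T U)^(-1) U^T.
Compute U^T U =
  [10, 4]
  [4, 9],
and U^T v = (-13, 1).
Solve U^T U · c = U^T v for the coefficients: c = (-121/74, 31/37). The projection is proj_W(v) = U c.
Check: (v - proj_W(v)) · u_1 = 0  (should be 0).
Check: (v - proj_W(v)) · u_2 = 0  (should be 0).
Result: proj_W(v) = (3/74, 152/37, 121/74, -59/37).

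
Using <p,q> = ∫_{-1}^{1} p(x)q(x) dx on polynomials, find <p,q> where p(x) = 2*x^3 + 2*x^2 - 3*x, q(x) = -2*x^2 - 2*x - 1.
<p,q> = -8/15

Expand the product: p(x)·q(x) = -4*x^5 - 8*x^4 + 4*x^2 + 3*x.
∫_{-1}^{1} of each monomial x^k gives [2/(k+1) if k even, 0 if k odd]. Integrating term-by-term (or equivalently evaluating the antiderivative F(x) = -2*x^6/3 - 8*x^5/5 + 4*x^3/3 + 3*x^2/2 at the endpoints):
  F(1) − F(−1) = 17/30 − (11/10) = -8/15.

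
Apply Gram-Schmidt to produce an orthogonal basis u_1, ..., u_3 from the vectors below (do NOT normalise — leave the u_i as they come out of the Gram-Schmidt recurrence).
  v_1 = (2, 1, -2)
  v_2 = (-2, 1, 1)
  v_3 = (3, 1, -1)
Orthogonal basis:
  u_1 = (2, 1, -2)
  u_2 = (-8/9, 14/9, -1/9)
  u_3 = (21/29, 14/29, 28/29)

Apply the Gram-Schmidt recurrence
  u_1 = v_1
  u_i = v_i − Σ_{j<i} ((v_i · u_j) / (u_j · u_j)) · u_j.

Step by step this gives:
  u_1 = (2, 1, -2)
  u_2 = (-8/9, 14/9, -1/9)
  u_3 = (21/29, 14/29, 28/29)

Orthogonality check:
  u_2 · u_1 = 0 (should be 0)
  u_3 · u_1 = 0 (should be 0)
  u_3 · u_2 = 0 (should be 0)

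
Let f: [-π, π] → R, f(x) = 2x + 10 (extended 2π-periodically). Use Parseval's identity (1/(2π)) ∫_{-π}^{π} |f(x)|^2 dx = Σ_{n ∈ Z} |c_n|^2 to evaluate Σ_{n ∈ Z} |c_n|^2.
Σ |c_n|^2 = 4π^2/3 + 100

Expand and integrate term by term over [-π, π]:
  ∫ (2x)^2 dx = 4·(2π^3/3); ∫ 2·2·(10)·x dx = 0 (odd integrand); ∫ 10^2 dx = 100·2π.
So (1/(2π)) ∫_{-π}^{π} (2x + 10)^2 dx = 4π^2/3 + 100 = 4π^2/3 + 100.
Parseval ⇒ Σ |c_n|^2 = 4π^2/3 + 100.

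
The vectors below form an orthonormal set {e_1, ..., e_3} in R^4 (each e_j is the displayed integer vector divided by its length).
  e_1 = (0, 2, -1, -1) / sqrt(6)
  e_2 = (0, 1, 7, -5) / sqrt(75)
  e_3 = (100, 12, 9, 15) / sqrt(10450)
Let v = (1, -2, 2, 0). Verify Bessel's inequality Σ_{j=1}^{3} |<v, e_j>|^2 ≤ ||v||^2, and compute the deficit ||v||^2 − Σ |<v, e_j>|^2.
Σ |<v, e_j>|^2 = 1832/209; ||v||^2 = 9; deficit = 49/209

Write each e_j = u_j / sqrt(<u_j, u_j>) where u_j is the displayed integer vector. Then <v, e_j> = <v, u_j> / sqrt(<u_j, u_j>), so |<v, e_j>|^2 = <v, u_j>^2 / <u_j, u_j>.
Coefficients: <v, e_1> = -6/sqrt(6), <v, e_2> = 12/sqrt(75), <v, e_3> = 94/sqrt(10450).
Square and sum: Σ |<v, e_j>|^2 = 1832/209.
Compute ||v||^2 = v·v = 9.
Deficit = 9 − 1832/209 = 49/209 ≥ 0, confirming Bessel's inequality. (The deficit equals ||v − Σ <v,e_j> e_j||^2, the squared distance from v to span{e_j}.)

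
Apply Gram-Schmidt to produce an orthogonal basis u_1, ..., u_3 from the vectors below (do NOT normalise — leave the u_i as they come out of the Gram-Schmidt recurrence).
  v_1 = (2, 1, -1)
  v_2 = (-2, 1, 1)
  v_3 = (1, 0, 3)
Orthogonal basis:
  u_1 = (2, 1, -1)
  u_2 = (-2/3, 5/3, 1/3)
  u_3 = (7/5, 0, 14/5)

Apply the Gram-Schmidt recurrence
  u_1 = v_1
  u_i = v_i − Σ_{j<i} ((v_i · u_j) / (u_j · u_j)) · u_j.

Step by step this gives:
  u_1 = (2, 1, -1)
  u_2 = (-2/3, 5/3, 1/3)
  u_3 = (7/5, 0, 14/5)

Orthogonality check:
  u_2 · u_1 = 0 (should be 0)
  u_3 · u_1 = 0 (should be 0)
  u_3 · u_2 = 0 (should be 0)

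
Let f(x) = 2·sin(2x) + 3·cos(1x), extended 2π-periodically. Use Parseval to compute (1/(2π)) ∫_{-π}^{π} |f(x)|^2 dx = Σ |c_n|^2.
Σ |c_n|^2 = 13/2

Expand |f|^2 and use orthogonality of {sin(nx), cos(mx)} on [-π, π]:
  ∫_{-π}^{π} sin(nx)^2 dx = π, ∫ cos(mx)^2 dx = π, and cross terms integrate to 0.
So ∫_{-π}^{π} f(x)^2 dx = 2^2 · π + 3^2 · π = (4 + 9)π.
Divide by 2π: (4 + 9)/2 = 13/2.
By Parseval, this equals Σ |c_n|^2.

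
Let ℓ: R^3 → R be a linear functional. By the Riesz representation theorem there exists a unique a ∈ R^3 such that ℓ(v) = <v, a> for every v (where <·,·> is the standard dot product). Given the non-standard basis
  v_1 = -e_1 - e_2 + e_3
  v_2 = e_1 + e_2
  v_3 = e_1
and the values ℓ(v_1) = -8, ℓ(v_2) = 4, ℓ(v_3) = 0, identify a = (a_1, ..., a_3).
a = (0, 4, -4)

Write a = (a_1, ..., a_3) in the standard basis. For each basis vector v_i, ℓ(v_i) = <v_i, a> is a linear equation in the a_j's. Collect the n equations into a matrix system V a = ℓ, where row i of V is v_i (expressed in the standard basis). Since V is invertible (lower-triangular with 1s on the diagonal, up to permutation), solve by back-substitution:
  V =
[[-1, -1, 1],
 [1, 1, 0],
 [1, 0, 0]]
  V a = (-8, 4, 0)
Solving gives a = (0, 4, -4).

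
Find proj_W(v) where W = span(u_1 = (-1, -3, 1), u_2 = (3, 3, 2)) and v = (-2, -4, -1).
proj_W(v) = (-178/71, -264/71, -47/71)

Set up U = [u_1 | ... | u_2] ∈ R^(3×2). The projector onto W = col(U) is P = U (U^T U)^(-1) U^T.
Compute U^T U =
  [11, -10]
  [-10, 22],
and U^T v = (13, -20).
Solve U^T U · c = U^T v for the coefficients: c = (43/71, -45/71). The projection is proj_W(v) = U c.
Check: (v - proj_W(v)) · u_1 = 0  (should be 0).
Check: (v - proj_W(v)) · u_2 = 0  (should be 0).
Result: proj_W(v) = (-178/71, -264/71, -47/71).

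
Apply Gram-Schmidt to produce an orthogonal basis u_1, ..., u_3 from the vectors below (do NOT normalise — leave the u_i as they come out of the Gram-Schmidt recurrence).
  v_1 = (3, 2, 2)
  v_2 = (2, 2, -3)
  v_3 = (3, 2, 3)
Orthogonal basis:
  u_1 = (3, 2, 2)
  u_2 = (22/17, 26/17, -59/17)
  u_3 = (-20/273, 2/21, 4/273)

Apply the Gram-Schmidt recurrence
  u_1 = v_1
  u_i = v_i − Σ_{j<i} ((v_i · u_j) / (u_j · u_j)) · u_j.

Step by step this gives:
  u_1 = (3, 2, 2)
  u_2 = (22/17, 26/17, -59/17)
  u_3 = (-20/273, 2/21, 4/273)

Orthogonality check:
  u_2 · u_1 = 0 (should be 0)
  u_3 · u_1 = 0 (should be 0)
  u_3 · u_2 = 0 (should be 0)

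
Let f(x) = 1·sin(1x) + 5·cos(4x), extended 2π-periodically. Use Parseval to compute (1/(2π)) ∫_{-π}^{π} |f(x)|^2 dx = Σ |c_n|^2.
Σ |c_n|^2 = 13

Expand |f|^2 and use orthogonality of {sin(nx), cos(mx)} on [-π, π]:
  ∫_{-π}^{π} sin(nx)^2 dx = π, ∫ cos(mx)^2 dx = π, and cross terms integrate to 0.
So ∫_{-π}^{π} f(x)^2 dx = 1^2 · π + 5^2 · π = (1 + 25)π.
Divide by 2π: (1 + 25)/2 = 13.
By Parseval, this equals Σ |c_n|^2.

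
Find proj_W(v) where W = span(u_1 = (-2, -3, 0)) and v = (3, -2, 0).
proj_W(v) = (0, 0, 0)

Set up U = [u_1 | ... | u_1] ∈ R^(3×1). The projector onto W = col(U) is P = U (U^T U)^(-1) U^T.
Compute U^T U =
  [13],
and U^T v = (0).
Solve U^T U · c = U^T v for the coefficients: c = (0). The projection is proj_W(v) = U c.
Check: (v - proj_W(v)) · u_1 = 0  (should be 0).
Result: proj_W(v) = (0, 0, 0).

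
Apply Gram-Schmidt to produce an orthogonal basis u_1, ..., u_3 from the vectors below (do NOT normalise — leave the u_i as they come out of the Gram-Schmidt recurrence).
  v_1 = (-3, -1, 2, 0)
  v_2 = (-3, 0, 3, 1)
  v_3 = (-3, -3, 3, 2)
Orthogonal basis:
  u_1 = (-3, -1, 2, 0)
  u_2 = (3/14, 15/14, 6/7, 1)
  u_3 = (33/41, -81/41, 9/41, 72/41)

Apply the Gram-Schmidt recurrence
  u_1 = v_1
  u_i = v_i − Σ_{j<i} ((v_i · u_j) / (u_j · u_j)) · u_j.

Step by step this gives:
  u_1 = (-3, -1, 2, 0)
  u_2 = (3/14, 15/14, 6/7, 1)
  u_3 = (33/41, -81/41, 9/41, 72/41)

Orthogonality check:
  u_2 · u_1 = 0 (should be 0)
  u_3 · u_1 = 0 (should be 0)
  u_3 · u_2 = 0 (should be 0)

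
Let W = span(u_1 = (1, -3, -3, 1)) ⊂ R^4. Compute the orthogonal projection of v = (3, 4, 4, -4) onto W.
proj_W(v) = (-5/4, 15/4, 15/4, -5/4)

Set up U = [u_1 | ... | u_1] ∈ R^(4×1). The projector onto W = col(U) is P = U (U^T U)^(-1) U^T.
Compute U^T U =
  [20],
and U^T v = (-25).
Solve U^T U · c = U^T v for the coefficients: c = (-5/4). The projection is proj_W(v) = U c.
Check: (v - proj_W(v)) · u_1 = 0  (should be 0).
Result: proj_W(v) = (-5/4, 15/4, 15/4, -5/4).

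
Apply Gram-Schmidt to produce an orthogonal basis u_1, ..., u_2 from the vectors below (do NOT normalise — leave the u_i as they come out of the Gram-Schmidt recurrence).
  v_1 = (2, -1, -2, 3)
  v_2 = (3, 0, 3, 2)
Orthogonal basis:
  u_1 = (2, -1, -2, 3)
  u_2 = (7/3, 1/3, 11/3, 1)

Apply the Gram-Schmidt recurrence
  u_1 = v_1
  u_i = v_i − Σ_{j<i} ((v_i · u_j) / (u_j · u_j)) · u_j.

Step by step this gives:
  u_1 = (2, -1, -2, 3)
  u_2 = (7/3, 1/3, 11/3, 1)

Orthogonality check:
  u_2 · u_1 = 0 (should be 0)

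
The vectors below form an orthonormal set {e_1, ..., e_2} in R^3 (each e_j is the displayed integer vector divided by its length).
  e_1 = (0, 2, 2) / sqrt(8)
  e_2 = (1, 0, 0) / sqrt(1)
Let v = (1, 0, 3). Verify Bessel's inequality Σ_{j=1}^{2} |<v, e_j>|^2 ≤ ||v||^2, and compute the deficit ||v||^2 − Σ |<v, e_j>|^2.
Σ |<v, e_j>|^2 = 11/2; ||v||^2 = 10; deficit = 9/2

Write each e_j = u_j / sqrt(<u_j, u_j>) where u_j is the displayed integer vector. Then <v, e_j> = <v, u_j> / sqrt(<u_j, u_j>), so |<v, e_j>|^2 = <v, u_j>^2 / <u_j, u_j>.
Coefficients: <v, e_1> = 6/sqrt(8), <v, e_2> = 1/sqrt(1).
Square and sum: Σ |<v, e_j>|^2 = 11/2.
Compute ||v||^2 = v·v = 10.
Deficit = 10 − 11/2 = 9/2 ≥ 0, confirming Bessel's inequality. (The deficit equals ||v − Σ <v,e_j> e_j||^2, the squared distance from v to span{e_j}.)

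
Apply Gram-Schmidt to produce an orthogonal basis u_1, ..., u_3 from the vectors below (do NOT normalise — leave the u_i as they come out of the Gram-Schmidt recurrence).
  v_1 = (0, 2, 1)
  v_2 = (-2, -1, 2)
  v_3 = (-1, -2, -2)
Orthogonal basis:
  u_1 = (0, 2, 1)
  u_2 = (-2, -1, 2)
  u_3 = (-1, 2/5, -4/5)

Apply the Gram-Schmidt recurrence
  u_1 = v_1
  u_i = v_i − Σ_{j<i} ((v_i · u_j) / (u_j · u_j)) · u_j.

Step by step this gives:
  u_1 = (0, 2, 1)
  u_2 = (-2, -1, 2)
  u_3 = (-1, 2/5, -4/5)

Orthogonality check:
  u_2 · u_1 = 0 (should be 0)
  u_3 · u_1 = 0 (should be 0)
  u_3 · u_2 = 0 (should be 0)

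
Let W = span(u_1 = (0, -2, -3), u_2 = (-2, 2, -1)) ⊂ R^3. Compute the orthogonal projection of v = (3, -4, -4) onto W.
proj_W(v) = (55/29, -140/29, -100/29)

Set up U = [u_1 | ... | u_2] ∈ R^(3×2). The projector onto W = col(U) is P = U (U^T U)^(-1) U^T.
Compute U^T U =
  [13, -1]
  [-1, 9],
and U^T v = (20, -10).
Solve U^T U · c = U^T v for the coefficients: c = (85/58, -55/58). The projection is proj_W(v) = U c.
Check: (v - proj_W(v)) · u_1 = 0  (should be 0).
Check: (v - proj_W(v)) · u_2 = 0  (should be 0).
Result: proj_W(v) = (55/29, -140/29, -100/29).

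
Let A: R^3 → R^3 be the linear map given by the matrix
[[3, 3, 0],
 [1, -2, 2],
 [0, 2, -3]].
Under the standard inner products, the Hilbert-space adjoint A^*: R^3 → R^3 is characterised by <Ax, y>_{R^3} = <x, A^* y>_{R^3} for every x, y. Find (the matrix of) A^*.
A^* = A^T =
[[3, 1, 0],
 [3, -2, 2],
 [0, 2, -3]]

For real matrices with standard dot products, the defining identity <Ax, y> = <x, A^* y> gives (Ax)^T y = x^T (A^*) y, i.e. x^T A^T y = x^T (A^*) y. Since this holds for all x, y, we must have A^* = A^T. Therefore
A^* =
[[3, 1, 0],
 [3, -2, 2],
 [0, 2, -3]].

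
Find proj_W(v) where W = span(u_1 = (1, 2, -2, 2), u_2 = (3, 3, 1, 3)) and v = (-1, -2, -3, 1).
proj_W(v) = (-89/65, -22/65, -186/65, -22/65)

Set up U = [u_1 | ... | u_2] ∈ R^(4×2). The projector onto W = col(U) is P = U (U^T U)^(-1) U^T.
Compute U^T U =
  [13, 13]
  [13, 28],
and U^T v = (3, -9).
Solve U^T U · c = U^T v for the coefficients: c = (67/65, -4/5). The projection is proj_W(v) = U c.
Check: (v - proj_W(v)) · u_1 = 0  (should be 0).
Check: (v - proj_W(v)) · u_2 = 0  (should be 0).
Result: proj_W(v) = (-89/65, -22/65, -186/65, -22/65).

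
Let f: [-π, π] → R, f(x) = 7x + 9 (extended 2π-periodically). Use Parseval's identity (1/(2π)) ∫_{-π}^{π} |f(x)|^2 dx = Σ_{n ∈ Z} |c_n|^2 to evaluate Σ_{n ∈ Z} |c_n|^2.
Σ |c_n|^2 = 49π^2/3 + 81

Expand and integrate term by term over [-π, π]:
  ∫ (7x)^2 dx = 49·(2π^3/3); ∫ 2·7·(9)·x dx = 0 (odd integrand); ∫ 9^2 dx = 81·2π.
So (1/(2π)) ∫_{-π}^{π} (7x + 9)^2 dx = 49π^2/3 + 81 = 49π^2/3 + 81.
Parseval ⇒ Σ |c_n|^2 = 49π^2/3 + 81.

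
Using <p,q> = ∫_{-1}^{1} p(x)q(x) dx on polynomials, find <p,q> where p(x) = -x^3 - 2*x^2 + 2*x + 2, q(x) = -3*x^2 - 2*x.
<p,q> = -52/15

Expand the product: p(x)·q(x) = 3*x^5 + 8*x^4 - 2*x^3 - 10*x^2 - 4*x.
∫_{-1}^{1} of each monomial x^k gives [2/(k+1) if k even, 0 if k odd]. Integrating term-by-term (or equivalently evaluating the antiderivative F(x) = x^6/2 + 8*x^5/5 - x^4/2 - 10*x^3/3 - 2*x^2 at the endpoints):
  F(1) − F(−1) = -56/15 − (-4/15) = -52/15.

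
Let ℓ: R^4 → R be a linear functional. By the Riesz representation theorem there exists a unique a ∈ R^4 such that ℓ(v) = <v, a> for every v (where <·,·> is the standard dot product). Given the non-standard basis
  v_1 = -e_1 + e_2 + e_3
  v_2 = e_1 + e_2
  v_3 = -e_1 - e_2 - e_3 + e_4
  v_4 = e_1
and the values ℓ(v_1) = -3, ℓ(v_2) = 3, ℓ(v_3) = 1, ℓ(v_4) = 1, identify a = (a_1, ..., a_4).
a = (1, 2, -4, 0)

Write a = (a_1, ..., a_4) in the standard basis. For each basis vector v_i, ℓ(v_i) = <v_i, a> is a linear equation in the a_j's. Collect the n equations into a matrix system V a = ℓ, where row i of V is v_i (expressed in the standard basis). Since V is invertible (lower-triangular with 1s on the diagonal, up to permutation), solve by back-substitution:
  V =
[[-1, 1, 1, 0],
 [1, 1, 0, 0],
 [-1, -1, -1, 1],
 [1, 0, 0, 0]]
  V a = (-3, 3, 1, 1)
Solving gives a = (1, 2, -4, 0).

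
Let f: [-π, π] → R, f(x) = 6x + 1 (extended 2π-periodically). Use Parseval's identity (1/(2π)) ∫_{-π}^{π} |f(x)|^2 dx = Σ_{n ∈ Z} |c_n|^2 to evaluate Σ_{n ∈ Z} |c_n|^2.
Σ |c_n|^2 = 12π^2 + 1

Expand and integrate term by term over [-π, π]:
  ∫ (6x)^2 dx = 36·(2π^3/3); ∫ 2·6·(1)·x dx = 0 (odd integrand); ∫ 1^2 dx = 1·2π.
So (1/(2π)) ∫_{-π}^{π} (6x + 1)^2 dx = 36π^2/3 + 1 = 12π^2 + 1.
Parseval ⇒ Σ |c_n|^2 = 12π^2 + 1.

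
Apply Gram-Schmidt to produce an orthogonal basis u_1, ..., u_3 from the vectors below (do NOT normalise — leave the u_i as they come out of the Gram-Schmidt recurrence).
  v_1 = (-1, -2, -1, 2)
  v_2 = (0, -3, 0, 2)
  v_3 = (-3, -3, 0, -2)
Orthogonal basis:
  u_1 = (-1, -2, -1, 2)
  u_2 = (1, -1, 1, 0)
  u_3 = (-5/2, -2, 1/2, -3)

Apply the Gram-Schmidt recurrence
  u_1 = v_1
  u_i = v_i − Σ_{j<i} ((v_i · u_j) / (u_j · u_j)) · u_j.

Step by step this gives:
  u_1 = (-1, -2, -1, 2)
  u_2 = (1, -1, 1, 0)
  u_3 = (-5/2, -2, 1/2, -3)

Orthogonality check:
  u_2 · u_1 = 0 (should be 0)
  u_3 · u_1 = 0 (should be 0)
  u_3 · u_2 = 0 (should be 0)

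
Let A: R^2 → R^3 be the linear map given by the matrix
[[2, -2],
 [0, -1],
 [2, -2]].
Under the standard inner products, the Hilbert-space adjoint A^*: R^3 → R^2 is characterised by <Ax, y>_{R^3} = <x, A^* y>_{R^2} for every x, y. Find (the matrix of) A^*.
A^* = A^T =
[[2, 0, 2],
 [-2, -1, -2]]

For real matrices with standard dot products, the defining identity <Ax, y> = <x, A^* y> gives (Ax)^T y = x^T (A^*) y, i.e. x^T A^T y = x^T (A^*) y. Since this holds for all x, y, we must have A^* = A^T. Therefore
A^* =
[[2, 0, 2],
 [-2, -1, -2]].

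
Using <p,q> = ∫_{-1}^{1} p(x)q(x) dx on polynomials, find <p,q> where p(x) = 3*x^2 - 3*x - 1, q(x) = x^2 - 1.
<p,q> = 8/15

Expand the product: p(x)·q(x) = 3*x^4 - 3*x^3 - 4*x^2 + 3*x + 1.
∫_{-1}^{1} of each monomial x^k gives [2/(k+1) if k even, 0 if k odd]. Integrating term-by-term (or equivalently evaluating the antiderivative F(x) = 3*x^5/5 - 3*x^4/4 - 4*x^3/3 + 3*x^2/2 + x at the endpoints):
  F(1) − F(−1) = 61/60 − (29/60) = 8/15.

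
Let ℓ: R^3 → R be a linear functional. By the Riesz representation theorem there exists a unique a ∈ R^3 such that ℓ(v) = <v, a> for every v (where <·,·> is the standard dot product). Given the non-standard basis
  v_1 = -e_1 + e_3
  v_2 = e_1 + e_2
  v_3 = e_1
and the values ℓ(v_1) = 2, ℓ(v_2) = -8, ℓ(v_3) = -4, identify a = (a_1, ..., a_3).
a = (-4, -4, -2)

Write a = (a_1, ..., a_3) in the standard basis. For each basis vector v_i, ℓ(v_i) = <v_i, a> is a linear equation in the a_j's. Collect the n equations into a matrix system V a = ℓ, where row i of V is v_i (expressed in the standard basis). Since V is invertible (lower-triangular with 1s on the diagonal, up to permutation), solve by back-substitution:
  V =
[[-1, 0, 1],
 [1, 1, 0],
 [1, 0, 0]]
  V a = (2, -8, -4)
Solving gives a = (-4, -4, -2).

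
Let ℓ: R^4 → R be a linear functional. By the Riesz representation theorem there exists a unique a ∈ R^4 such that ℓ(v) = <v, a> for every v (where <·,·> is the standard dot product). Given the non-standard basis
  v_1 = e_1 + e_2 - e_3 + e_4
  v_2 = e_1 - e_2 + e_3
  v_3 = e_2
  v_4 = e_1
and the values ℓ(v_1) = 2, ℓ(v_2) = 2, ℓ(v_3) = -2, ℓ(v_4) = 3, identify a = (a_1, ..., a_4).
a = (3, -2, -3, -2)

Write a = (a_1, ..., a_4) in the standard basis. For each basis vector v_i, ℓ(v_i) = <v_i, a> is a linear equation in the a_j's. Collect the n equations into a matrix system V a = ℓ, where row i of V is v_i (expressed in the standard basis). Since V is invertible (lower-triangular with 1s on the diagonal, up to permutation), solve by back-substitution:
  V =
[[1, 1, -1, 1],
 [1, -1, 1, 0],
 [0, 1, 0, 0],
 [1, 0, 0, 0]]
  V a = (2, 2, -2, 3)
Solving gives a = (3, -2, -3, -2).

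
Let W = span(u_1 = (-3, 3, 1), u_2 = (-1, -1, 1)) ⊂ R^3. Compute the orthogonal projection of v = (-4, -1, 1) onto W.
proj_W(v) = (-22/7, -4/7, 16/7)

Set up U = [u_1 | ... | u_2] ∈ R^(3×2). The projector onto W = col(U) is P = U (U^T U)^(-1) U^T.
Compute U^T U =
  [19, 1]
  [1, 3],
and U^T v = (10, 6).
Solve U^T U · c = U^T v for the coefficients: c = (3/7, 13/7). The projection is proj_W(v) = U c.
Check: (v - proj_W(v)) · u_1 = 0  (should be 0).
Check: (v - proj_W(v)) · u_2 = 0  (should be 0).
Result: proj_W(v) = (-22/7, -4/7, 16/7).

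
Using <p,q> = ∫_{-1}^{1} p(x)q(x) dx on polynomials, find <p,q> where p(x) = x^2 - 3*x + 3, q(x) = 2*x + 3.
<p,q> = 16

Expand the product: p(x)·q(x) = 2*x^3 - 3*x^2 - 3*x + 9.
∫_{-1}^{1} of each monomial x^k gives [2/(k+1) if k even, 0 if k odd]. Integrating term-by-term (or equivalently evaluating the antiderivative F(x) = x^4/2 - x^3 - 3*x^2/2 + 9*x at the endpoints):
  F(1) − F(−1) = 7 − (-9) = 16.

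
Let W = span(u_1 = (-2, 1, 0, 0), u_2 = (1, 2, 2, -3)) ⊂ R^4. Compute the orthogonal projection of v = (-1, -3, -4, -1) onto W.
proj_W(v) = (-4/15, -23/15, -4/3, 2)

Set up U = [u_1 | ... | u_2] ∈ R^(4×2). The projector onto W = col(U) is P = U (U^T U)^(-1) U^T.
Compute U^T U =
  [5, 0]
  [0, 18],
and U^T v = (-1, -12).
Solve U^T U · c = U^T v for the coefficients: c = (-1/5, -2/3). The projection is proj_W(v) = U c.
Check: (v - proj_W(v)) · u_1 = 0  (should be 0).
Check: (v - proj_W(v)) · u_2 = 0  (should be 0).
Result: proj_W(v) = (-4/15, -23/15, -4/3, 2).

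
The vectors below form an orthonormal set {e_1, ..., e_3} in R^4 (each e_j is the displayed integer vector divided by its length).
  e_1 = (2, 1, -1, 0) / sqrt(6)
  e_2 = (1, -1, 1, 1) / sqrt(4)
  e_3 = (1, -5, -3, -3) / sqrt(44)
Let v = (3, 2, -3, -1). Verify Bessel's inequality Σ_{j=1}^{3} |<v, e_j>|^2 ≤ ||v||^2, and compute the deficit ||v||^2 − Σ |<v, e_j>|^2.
Σ |<v, e_j>|^2 = 1517/66; ||v||^2 = 23; deficit = 1/66

Write each e_j = u_j / sqrt(<u_j, u_j>) where u_j is the displayed integer vector. Then <v, e_j> = <v, u_j> / sqrt(<u_j, u_j>), so |<v, e_j>|^2 = <v, u_j>^2 / <u_j, u_j>.
Coefficients: <v, e_1> = 11/sqrt(6), <v, e_2> = -3/sqrt(4), <v, e_3> = 5/sqrt(44).
Square and sum: Σ |<v, e_j>|^2 = 1517/66.
Compute ||v||^2 = v·v = 23.
Deficit = 23 − 1517/66 = 1/66 ≥ 0, confirming Bessel's inequality. (The deficit equals ||v − Σ <v,e_j> e_j||^2, the squared distance from v to span{e_j}.)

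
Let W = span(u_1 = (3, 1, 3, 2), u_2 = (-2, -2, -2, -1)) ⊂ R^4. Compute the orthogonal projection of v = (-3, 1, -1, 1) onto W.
proj_W(v) = (-53/43, 21/43, -53/43, -45/43)

Set up U = [u_1 | ... | u_2] ∈ R^(4×2). The projector onto W = col(U) is P = U (U^T U)^(-1) U^T.
Compute U^T U =
  [23, -16]
  [-16, 13],
and U^T v = (-9, 5).
Solve U^T U · c = U^T v for the coefficients: c = (-37/43, -29/43). The projection is proj_W(v) = U c.
Check: (v - proj_W(v)) · u_1 = 0  (should be 0).
Check: (v - proj_W(v)) · u_2 = 0  (should be 0).
Result: proj_W(v) = (-53/43, 21/43, -53/43, -45/43).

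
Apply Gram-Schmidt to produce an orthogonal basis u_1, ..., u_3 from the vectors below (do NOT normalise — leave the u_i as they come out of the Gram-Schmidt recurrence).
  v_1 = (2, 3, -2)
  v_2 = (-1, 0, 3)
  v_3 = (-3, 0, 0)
Orthogonal basis:
  u_1 = (2, 3, -2)
  u_2 = (-1/17, 24/17, 35/17)
  u_3 = (-243/106, 54/53, -81/106)

Apply the Gram-Schmidt recurrence
  u_1 = v_1
  u_i = v_i − Σ_{j<i} ((v_i · u_j) / (u_j · u_j)) · u_j.

Step by step this gives:
  u_1 = (2, 3, -2)
  u_2 = (-1/17, 24/17, 35/17)
  u_3 = (-243/106, 54/53, -81/106)

Orthogonality check:
  u_2 · u_1 = 0 (should be 0)
  u_3 · u_1 = 0 (should be 0)
  u_3 · u_2 = 0 (should be 0)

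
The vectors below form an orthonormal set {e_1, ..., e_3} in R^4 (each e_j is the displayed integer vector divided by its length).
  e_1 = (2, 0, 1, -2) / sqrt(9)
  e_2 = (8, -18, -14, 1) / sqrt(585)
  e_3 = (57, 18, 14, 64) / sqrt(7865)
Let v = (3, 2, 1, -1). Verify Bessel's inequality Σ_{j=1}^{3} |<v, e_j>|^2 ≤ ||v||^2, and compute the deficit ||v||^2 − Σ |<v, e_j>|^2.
Σ |<v, e_j>|^2 = 1619/121; ||v||^2 = 15; deficit = 196/121

Write each e_j = u_j / sqrt(<u_j, u_j>) where u_j is the displayed integer vector. Then <v, e_j> = <v, u_j> / sqrt(<u_j, u_j>), so |<v, e_j>|^2 = <v, u_j>^2 / <u_j, u_j>.
Coefficients: <v, e_1> = 9/sqrt(9), <v, e_2> = -27/sqrt(585), <v, e_3> = 157/sqrt(7865).
Square and sum: Σ |<v, e_j>|^2 = 1619/121.
Compute ||v||^2 = v·v = 15.
Deficit = 15 − 1619/121 = 196/121 ≥ 0, confirming Bessel's inequality. (The deficit equals ||v − Σ <v,e_j> e_j||^2, the squared distance from v to span{e_j}.)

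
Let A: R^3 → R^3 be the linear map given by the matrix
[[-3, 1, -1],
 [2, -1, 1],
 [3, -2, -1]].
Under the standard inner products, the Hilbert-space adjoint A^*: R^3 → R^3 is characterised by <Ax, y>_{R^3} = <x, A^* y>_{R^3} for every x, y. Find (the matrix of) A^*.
A^* = A^T =
[[-3, 2, 3],
 [1, -1, -2],
 [-1, 1, -1]]

For real matrices with standard dot products, the defining identity <Ax, y> = <x, A^* y> gives (Ax)^T y = x^T (A^*) y, i.e. x^T A^T y = x^T (A^*) y. Since this holds for all x, y, we must have A^* = A^T. Therefore
A^* =
[[-3, 2, 3],
 [1, -1, -2],
 [-1, 1, -1]].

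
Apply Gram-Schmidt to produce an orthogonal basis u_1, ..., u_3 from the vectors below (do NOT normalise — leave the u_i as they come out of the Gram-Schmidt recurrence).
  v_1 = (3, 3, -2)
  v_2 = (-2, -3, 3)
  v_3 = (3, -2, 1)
Orthogonal basis:
  u_1 = (3, 3, -2)
  u_2 = (19/22, -3/22, 12/11)
  u_3 = (48/43, -80/43, -48/43)

Apply the Gram-Schmidt recurrence
  u_1 = v_1
  u_i = v_i − Σ_{j<i} ((v_i · u_j) / (u_j · u_j)) · u_j.

Step by step this gives:
  u_1 = (3, 3, -2)
  u_2 = (19/22, -3/22, 12/11)
  u_3 = (48/43, -80/43, -48/43)

Orthogonality check:
  u_2 · u_1 = 0 (should be 0)
  u_3 · u_1 = 0 (should be 0)
  u_3 · u_2 = 0 (should be 0)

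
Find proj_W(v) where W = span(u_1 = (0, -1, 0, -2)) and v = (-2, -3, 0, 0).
proj_W(v) = (0, -3/5, 0, -6/5)

Set up U = [u_1 | ... | u_1] ∈ R^(4×1). The projector onto W = col(U) is P = U (U^T U)^(-1) U^T.
Compute U^T U =
  [5],
and U^T v = (3).
Solve U^T U · c = U^T v for the coefficients: c = (3/5). The projection is proj_W(v) = U c.
Check: (v - proj_W(v)) · u_1 = 0  (should be 0).
Result: proj_W(v) = (0, -3/5, 0, -6/5).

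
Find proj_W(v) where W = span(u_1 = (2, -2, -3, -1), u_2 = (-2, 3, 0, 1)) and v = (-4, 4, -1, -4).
proj_W(v) = (-278/131, 467/131, -150/131, 139/131)

Set up U = [u_1 | ... | u_2] ∈ R^(4×2). The projector onto W = col(U) is P = U (U^T U)^(-1) U^T.
Compute U^T U =
  [18, -11]
  [-11, 14],
and U^T v = (-9, 16).
Solve U^T U · c = U^T v for the coefficients: c = (50/131, 189/131). The projection is proj_W(v) = U c.
Check: (v - proj_W(v)) · u_1 = 0  (should be 0).
Check: (v - proj_W(v)) · u_2 = 0  (should be 0).
Result: proj_W(v) = (-278/131, 467/131, -150/131, 139/131).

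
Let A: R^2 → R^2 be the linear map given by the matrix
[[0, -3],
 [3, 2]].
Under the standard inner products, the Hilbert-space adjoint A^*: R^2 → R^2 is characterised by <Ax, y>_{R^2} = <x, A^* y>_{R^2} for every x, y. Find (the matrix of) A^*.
A^* = A^T =
[[0, 3],
 [-3, 2]]

For real matrices with standard dot products, the defining identity <Ax, y> = <x, A^* y> gives (Ax)^T y = x^T (A^*) y, i.e. x^T A^T y = x^T (A^*) y. Since this holds for all x, y, we must have A^* = A^T. Therefore
A^* =
[[0, 3],
 [-3, 2]].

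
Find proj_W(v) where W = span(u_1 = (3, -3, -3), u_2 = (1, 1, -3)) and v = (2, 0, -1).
proj_W(v) = (1, -1/2, -3/2)

Set up U = [u_1 | ... | u_2] ∈ R^(3×2). The projector onto W = col(U) is P = U (U^T U)^(-1) U^T.
Compute U^T U =
  [27, 9]
  [9, 11],
and U^T v = (9, 5).
Solve U^T U · c = U^T v for the coefficients: c = (1/4, 1/4). The projection is proj_W(v) = U c.
Check: (v - proj_W(v)) · u_1 = 0  (should be 0).
Check: (v - proj_W(v)) · u_2 = 0  (should be 0).
Result: proj_W(v) = (1, -1/2, -3/2).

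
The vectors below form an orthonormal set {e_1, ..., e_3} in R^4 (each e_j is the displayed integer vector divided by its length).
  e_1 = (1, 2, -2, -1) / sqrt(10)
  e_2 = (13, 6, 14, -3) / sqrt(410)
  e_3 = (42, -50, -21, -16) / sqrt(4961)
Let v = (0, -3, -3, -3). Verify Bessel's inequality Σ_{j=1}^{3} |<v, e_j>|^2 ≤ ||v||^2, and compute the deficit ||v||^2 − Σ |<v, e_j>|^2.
Σ |<v, e_j>|^2 = 2538/121; ||v||^2 = 27; deficit = 729/121

Write each e_j = u_j / sqrt(<u_j, u_j>) where u_j is the displayed integer vector. Then <v, e_j> = <v, u_j> / sqrt(<u_j, u_j>), so |<v, e_j>|^2 = <v, u_j>^2 / <u_j, u_j>.
Coefficients: <v, e_1> = 3/sqrt(10), <v, e_2> = -51/sqrt(410), <v, e_3> = 261/sqrt(4961).
Square and sum: Σ |<v, e_j>|^2 = 2538/121.
Compute ||v||^2 = v·v = 27.
Deficit = 27 − 2538/121 = 729/121 ≥ 0, confirming Bessel's inequality. (The deficit equals ||v − Σ <v,e_j> e_j||^2, the squared distance from v to span{e_j}.)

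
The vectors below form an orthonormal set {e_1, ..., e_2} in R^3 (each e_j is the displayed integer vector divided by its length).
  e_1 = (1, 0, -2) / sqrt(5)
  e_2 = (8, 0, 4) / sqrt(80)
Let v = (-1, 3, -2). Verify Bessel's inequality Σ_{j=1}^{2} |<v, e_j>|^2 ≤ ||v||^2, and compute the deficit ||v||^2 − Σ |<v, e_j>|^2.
Σ |<v, e_j>|^2 = 5; ||v||^2 = 14; deficit = 9

Write each e_j = u_j / sqrt(<u_j, u_j>) where u_j is the displayed integer vector. Then <v, e_j> = <v, u_j> / sqrt(<u_j, u_j>), so |<v, e_j>|^2 = <v, u_j>^2 / <u_j, u_j>.
Coefficients: <v, e_1> = 3/sqrt(5), <v, e_2> = -16/sqrt(80).
Square and sum: Σ |<v, e_j>|^2 = 5.
Compute ||v||^2 = v·v = 14.
Deficit = 14 − 5 = 9 ≥ 0, confirming Bessel's inequality. (The deficit equals ||v − Σ <v,e_j> e_j||^2, the squared distance from v to span{e_j}.)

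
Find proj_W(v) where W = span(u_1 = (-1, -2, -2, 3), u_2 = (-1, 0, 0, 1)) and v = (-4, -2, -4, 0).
proj_W(v) = (-6/5, -8/5, -8/5, 14/5)

Set up U = [u_1 | ... | u_2] ∈ R^(4×2). The projector onto W = col(U) is P = U (U^T U)^(-1) U^T.
Compute U^T U =
  [18, 4]
  [4, 2],
and U^T v = (16, 4).
Solve U^T U · c = U^T v for the coefficients: c = (4/5, 2/5). The projection is proj_W(v) = U c.
Check: (v - proj_W(v)) · u_1 = 0  (should be 0).
Check: (v - proj_W(v)) · u_2 = 0  (should be 0).
Result: proj_W(v) = (-6/5, -8/5, -8/5, 14/5).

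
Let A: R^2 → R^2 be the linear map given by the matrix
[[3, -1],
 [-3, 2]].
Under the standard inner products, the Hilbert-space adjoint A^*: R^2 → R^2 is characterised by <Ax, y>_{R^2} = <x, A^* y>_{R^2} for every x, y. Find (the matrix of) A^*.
A^* = A^T =
[[3, -3],
 [-1, 2]]

For real matrices with standard dot products, the defining identity <Ax, y> = <x, A^* y> gives (Ax)^T y = x^T (A^*) y, i.e. x^T A^T y = x^T (A^*) y. Since this holds for all x, y, we must have A^* = A^T. Therefore
A^* =
[[3, -3],
 [-1, 2]].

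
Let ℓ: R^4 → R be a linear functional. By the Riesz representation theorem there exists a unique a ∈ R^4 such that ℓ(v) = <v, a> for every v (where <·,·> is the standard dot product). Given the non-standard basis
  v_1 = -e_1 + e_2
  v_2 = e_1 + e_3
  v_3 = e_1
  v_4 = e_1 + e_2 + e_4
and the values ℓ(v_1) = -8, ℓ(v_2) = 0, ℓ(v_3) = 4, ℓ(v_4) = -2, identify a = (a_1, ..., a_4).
a = (4, -4, -4, -2)

Write a = (a_1, ..., a_4) in the standard basis. For each basis vector v_i, ℓ(v_i) = <v_i, a> is a linear equation in the a_j's. Collect the n equations into a matrix system V a = ℓ, where row i of V is v_i (expressed in the standard basis). Since V is invertible (lower-triangular with 1s on the diagonal, up to permutation), solve by back-substitution:
  V =
[[-1, 1, 0, 0],
 [1, 0, 1, 0],
 [1, 0, 0, 0],
 [1, 1, 0, 1]]
  V a = (-8, 0, 4, -2)
Solving gives a = (4, -4, -4, -2).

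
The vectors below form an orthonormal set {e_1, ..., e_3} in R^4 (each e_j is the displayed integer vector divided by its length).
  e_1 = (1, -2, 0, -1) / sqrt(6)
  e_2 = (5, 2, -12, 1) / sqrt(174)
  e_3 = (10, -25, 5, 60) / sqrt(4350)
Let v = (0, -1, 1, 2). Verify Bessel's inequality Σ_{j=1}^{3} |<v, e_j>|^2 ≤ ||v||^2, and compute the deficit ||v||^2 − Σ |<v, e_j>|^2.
Σ |<v, e_j>|^2 = 6; ||v||^2 = 6; deficit = 0

Write each e_j = u_j / sqrt(<u_j, u_j>) where u_j is the displayed integer vector. Then <v, e_j> = <v, u_j> / sqrt(<u_j, u_j>), so |<v, e_j>|^2 = <v, u_j>^2 / <u_j, u_j>.
Coefficients: <v, e_1> = 0/sqrt(6), <v, e_2> = -12/sqrt(174), <v, e_3> = 150/sqrt(4350).
Square and sum: Σ |<v, e_j>|^2 = 6.
Compute ||v||^2 = v·v = 6.
Deficit = 6 − 6 = 0 ≥ 0, confirming Bessel's inequality. (The deficit equals ||v − Σ <v,e_j> e_j||^2, the squared distance from v to span{e_j}.)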